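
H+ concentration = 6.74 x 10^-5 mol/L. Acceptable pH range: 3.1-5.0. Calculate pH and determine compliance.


pH = -log10(6.74 x 10^-5) = 4.17
Range: 3.1 to 5.0
Compliant: Yes


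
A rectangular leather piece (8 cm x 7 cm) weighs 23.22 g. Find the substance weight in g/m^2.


Area = 8 x 7 = 56 cm^2
SW = 23.22 / 56 x 10000 = 4146.4 g/m^2


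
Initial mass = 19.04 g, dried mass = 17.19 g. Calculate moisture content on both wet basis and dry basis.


Moisture lost = 19.04 - 17.19 = 1.85 g
Wet basis MC = 1.85 / 19.04 x 100 = 9.7%
Dry basis MC = 1.85 / 17.19 x 100 = 10.8%


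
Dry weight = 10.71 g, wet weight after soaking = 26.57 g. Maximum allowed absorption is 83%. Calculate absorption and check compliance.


Absorption = 148.1%
Compliant: No

WA = (26.57 - 10.71) / 10.71 x 100 = 148.1%
Maximum allowed: 83%
Compliant: No


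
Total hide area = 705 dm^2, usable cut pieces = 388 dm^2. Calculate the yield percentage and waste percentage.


Yield = 388 / 705 x 100 = 55.0%
Waste = 705 - 388 = 317 dm^2
Waste% = 100 - 55.0 = 45.0%


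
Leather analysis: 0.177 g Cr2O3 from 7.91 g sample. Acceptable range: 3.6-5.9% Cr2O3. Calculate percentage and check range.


Cr2O3% = 0.177 / 7.91 x 100 = 2.24%
Acceptable range: 3.6 to 5.9%
Within range: No


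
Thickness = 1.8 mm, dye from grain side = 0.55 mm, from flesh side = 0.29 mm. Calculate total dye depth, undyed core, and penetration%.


Total dyed = 0.55 + 0.29 = 0.84 mm
Undyed core = 1.8 - 0.84 = 0.96 mm
Penetration = 0.84 / 1.8 x 100 = 46.7%


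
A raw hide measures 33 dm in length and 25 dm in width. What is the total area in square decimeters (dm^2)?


Area = length x width
Area = 33 x 25 = 825 dm^2


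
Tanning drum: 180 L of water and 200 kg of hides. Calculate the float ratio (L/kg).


Float ratio = water / hide weight
Ratio = 180 / 200 = 0.9


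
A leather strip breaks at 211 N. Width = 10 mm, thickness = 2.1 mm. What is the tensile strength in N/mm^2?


10.05 N/mm^2

Cross-sectional area = 10 x 2.1 = 21.0 mm^2
Tensile strength = 211 / 21.0 = 10.05 N/mm^2


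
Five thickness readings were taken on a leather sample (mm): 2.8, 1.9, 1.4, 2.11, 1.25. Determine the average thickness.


1.89 mm


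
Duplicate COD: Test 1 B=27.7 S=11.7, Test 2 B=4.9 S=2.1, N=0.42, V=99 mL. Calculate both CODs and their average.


COD1 = (27.7 - 11.7) x 0.42 x 8000 / 99 = 543.0 mg/L
COD2 = (4.9 - 2.1) x 0.42 x 8000 / 99 = 95.0 mg/L
Average = (543.0 + 95.0) / 2 = 319.0 mg/L


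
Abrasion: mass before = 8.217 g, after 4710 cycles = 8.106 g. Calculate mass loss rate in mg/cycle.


0.024 mg/cycle

Mass loss = 8.217 - 8.106 = 0.111 g
Rate = 0.111 / 4710 x 1000 = 0.024 mg/cycle


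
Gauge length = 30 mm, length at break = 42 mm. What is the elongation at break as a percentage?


Extension = 42 - 30 = 12 mm
Elongation = 12 / 30 x 100 = 40.0%


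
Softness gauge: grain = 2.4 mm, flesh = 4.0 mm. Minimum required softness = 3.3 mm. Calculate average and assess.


Average softness = 3.20 mm
Meets requirement: No


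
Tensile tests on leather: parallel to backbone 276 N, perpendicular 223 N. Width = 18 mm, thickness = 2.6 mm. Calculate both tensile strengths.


Area = 18 x 2.6 = 46.8 mm^2
TS (parallel) = 276 / 46.8 = 5.90 N/mm^2
TS (perpendicular) = 223 / 46.8 = 4.76 N/mm^2


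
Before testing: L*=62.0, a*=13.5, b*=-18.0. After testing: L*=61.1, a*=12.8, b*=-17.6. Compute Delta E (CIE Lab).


Delta E = 1.21


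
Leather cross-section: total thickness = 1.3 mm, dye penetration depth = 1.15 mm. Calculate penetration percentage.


Penetration% = 1.15 / 1.3 x 100
Penetration = 88.5%


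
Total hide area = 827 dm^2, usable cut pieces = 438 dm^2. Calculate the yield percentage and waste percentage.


Yield = 53.0%
Waste = 47.0%

Yield = 438 / 827 x 100 = 53.0%
Waste = 827 - 438 = 389 dm^2
Waste% = 100 - 53.0 = 47.0%


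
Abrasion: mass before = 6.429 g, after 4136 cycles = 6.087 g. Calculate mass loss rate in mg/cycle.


Mass loss = 6.429 - 6.087 = 0.342 g
Rate = 0.342 / 4136 x 1000 = 0.083 mg/cycle


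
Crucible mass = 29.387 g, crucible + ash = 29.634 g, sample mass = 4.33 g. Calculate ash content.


Ash mass = 0.247 g
Ash content = 5.70%

Ash mass = 29.634 - 29.387 = 0.247 g
Ash% = 0.247 / 4.33 x 100 = 5.70%


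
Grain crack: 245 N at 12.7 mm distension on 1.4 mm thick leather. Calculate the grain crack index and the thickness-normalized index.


Crack index = 19.3 N/mm
Normalized index = 13.8 N/mm per mm


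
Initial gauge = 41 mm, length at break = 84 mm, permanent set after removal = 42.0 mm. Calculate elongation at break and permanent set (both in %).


Elongation at break = 104.9%
Permanent set = 2.4%

Elongation at break = (84 - 41) / 41 x 100 = 104.9%
Permanent set = (42.0 - 41) / 41 x 100 = 2.4%


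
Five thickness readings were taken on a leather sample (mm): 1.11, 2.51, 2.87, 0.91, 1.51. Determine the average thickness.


1.78 mm


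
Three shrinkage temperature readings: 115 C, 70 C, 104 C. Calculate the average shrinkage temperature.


Average = (115 + 70 + 104) / 3
Average = 289 / 3 = 96.3 C


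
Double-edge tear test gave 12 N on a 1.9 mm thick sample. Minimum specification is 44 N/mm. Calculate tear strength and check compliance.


Tear strength = 6.3 N/mm
Compliant: No


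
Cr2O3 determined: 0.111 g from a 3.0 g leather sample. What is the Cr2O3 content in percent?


Cr2O3% = 0.111 / 3.0 x 100
Cr2O3% = 3.70%


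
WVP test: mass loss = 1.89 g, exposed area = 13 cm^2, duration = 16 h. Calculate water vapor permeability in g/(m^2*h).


90.87 g/(m^2*h)

WVP = mass_loss / (area x time) x 10000
WVP = 1.89 / (13 x 16) x 10000
WVP = 1.89 / 208 x 10000 = 90.87 g/(m^2*h)


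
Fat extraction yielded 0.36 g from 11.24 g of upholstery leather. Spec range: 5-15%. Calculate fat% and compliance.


Fat content = 3.2%
Compliant: No

Fat% = 0.36 / 11.24 x 100 = 3.2%
Spec range: 5-15%
Compliant: No


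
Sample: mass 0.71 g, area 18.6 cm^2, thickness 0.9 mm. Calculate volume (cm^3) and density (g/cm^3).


Volume = 1.674 cm^3
Density = 0.424 g/cm^3

Thickness in cm = 0.9 / 10 = 0.09 cm
Volume = 18.6 x 0.09 = 1.674 cm^3
Density = 0.71 / 1.674 = 0.424 g/cm^3


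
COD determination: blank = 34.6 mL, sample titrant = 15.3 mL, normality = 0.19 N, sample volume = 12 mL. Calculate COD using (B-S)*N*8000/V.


2444.7 mg/L


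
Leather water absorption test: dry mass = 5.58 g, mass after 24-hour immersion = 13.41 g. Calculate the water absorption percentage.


Water absorbed = 13.41 - 5.58 = 7.83 g
WA% = 7.83 / 5.58 x 100 = 140.3%


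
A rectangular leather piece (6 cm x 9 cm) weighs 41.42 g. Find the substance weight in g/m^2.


7670.4 g/m^2

Area = 6 x 9 = 54 cm^2
SW = 41.42 / 54 x 10000 = 7670.4 g/m^2


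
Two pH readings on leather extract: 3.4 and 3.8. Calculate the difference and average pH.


Difference = |3.4 - 3.8| = 0.4
Average = (3.4 + 3.8) / 2 = 3.60


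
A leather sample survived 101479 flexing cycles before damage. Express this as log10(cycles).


5.01

log10(101479) = 5.01


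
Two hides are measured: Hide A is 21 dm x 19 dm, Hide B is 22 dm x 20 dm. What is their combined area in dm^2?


Hide A area = 21 x 19 = 399 dm^2
Hide B area = 22 x 20 = 440 dm^2
Total = 399 + 440 = 839 dm^2


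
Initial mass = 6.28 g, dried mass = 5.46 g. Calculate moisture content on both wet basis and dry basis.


Moisture lost = 6.28 - 5.46 = 0.82 g
Wet basis MC = 0.82 / 6.28 x 100 = 13.1%
Dry basis MC = 0.82 / 5.46 x 100 = 15.0%


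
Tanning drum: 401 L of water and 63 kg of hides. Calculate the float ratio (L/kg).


Float ratio = water / hide weight
Ratio = 401 / 63 = 6.4


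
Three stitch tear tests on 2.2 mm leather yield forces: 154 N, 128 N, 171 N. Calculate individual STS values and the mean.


STS1 = 154 / 2.2 = 70.0 N/mm
STS2 = 128 / 2.2 = 58.2 N/mm
STS3 = 171 / 2.2 = 77.7 N/mm
Mean = (70.0 + 58.2 + 77.7) / 3 = 68.6 N/mm


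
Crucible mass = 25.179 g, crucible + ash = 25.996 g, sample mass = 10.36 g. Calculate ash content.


Ash mass = 0.817 g
Ash content = 7.89%

Ash mass = 25.996 - 25.179 = 0.817 g
Ash% = 0.817 / 10.36 x 100 = 7.89%


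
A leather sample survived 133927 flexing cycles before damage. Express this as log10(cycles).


5.13

log10(133927) = 5.13


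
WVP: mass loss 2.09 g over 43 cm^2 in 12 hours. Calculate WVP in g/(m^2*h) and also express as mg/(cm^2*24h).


WVP = 40.50 g/(m^2*h)
Daily rate = 97.21 mg/(cm^2*24h)

WVP = 2.09 / (43 x 12) x 10000 = 40.50 g/(m^2*h)
Mass loss in mg = 2.09 x 1000 = 2090 mg
Per cm^2 per 24h in mg: 2090 x 24 / (43 x 12) = 50160 / 516 = 97.21 mg/(cm^2*24h)


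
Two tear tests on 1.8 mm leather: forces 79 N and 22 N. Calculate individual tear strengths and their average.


Tear 1 = 79 / 1.8 = 43.9 N/mm
Tear 2 = 22 / 1.8 = 12.2 N/mm
Average = (43.9 + 12.2) / 2 = 28.1 N/mm


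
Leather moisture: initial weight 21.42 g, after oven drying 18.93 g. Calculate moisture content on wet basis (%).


11.6%


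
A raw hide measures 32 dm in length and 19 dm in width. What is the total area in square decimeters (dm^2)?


Area = length x width
Area = 32 x 19 = 608 dm^2


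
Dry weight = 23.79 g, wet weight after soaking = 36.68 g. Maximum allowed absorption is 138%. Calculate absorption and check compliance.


WA = (36.68 - 23.79) / 23.79 x 100 = 54.2%
Maximum allowed: 138%
Compliant: Yes


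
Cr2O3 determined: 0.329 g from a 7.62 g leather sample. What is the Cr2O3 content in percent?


4.32%

Cr2O3% = 0.329 / 7.62 x 100
Cr2O3% = 4.32%


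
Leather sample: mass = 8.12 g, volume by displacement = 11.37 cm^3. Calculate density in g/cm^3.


0.714 g/cm^3


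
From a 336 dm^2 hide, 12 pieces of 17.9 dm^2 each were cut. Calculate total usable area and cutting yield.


Total usable = 12 x 17.9 = 214.8 dm^2
Yield = 214.8 / 336 x 100 = 63.9%


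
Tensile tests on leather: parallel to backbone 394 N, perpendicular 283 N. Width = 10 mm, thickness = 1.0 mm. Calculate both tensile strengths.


Parallel = 39.40 N/mm^2
Perpendicular = 28.30 N/mm^2


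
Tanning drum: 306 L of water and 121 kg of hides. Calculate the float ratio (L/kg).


2.5


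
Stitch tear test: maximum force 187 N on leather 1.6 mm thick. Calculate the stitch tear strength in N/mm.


116.9 N/mm

Stitch tear strength = force / thickness
STS = 187 / 1.6 = 116.9 N/mm


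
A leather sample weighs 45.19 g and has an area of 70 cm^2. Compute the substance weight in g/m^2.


6455.7 g/m^2


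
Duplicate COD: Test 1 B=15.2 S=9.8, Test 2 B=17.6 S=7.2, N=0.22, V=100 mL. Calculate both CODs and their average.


COD1 = (15.2 - 9.8) x 0.22 x 8000 / 100 = 95.0 mg/L
COD2 = (17.6 - 7.2) x 0.22 x 8000 / 100 = 183.0 mg/L
Average = (95.0 + 183.0) / 2 = 139.0 mg/L


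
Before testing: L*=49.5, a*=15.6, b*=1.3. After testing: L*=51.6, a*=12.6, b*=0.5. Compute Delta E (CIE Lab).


Delta E = 3.75

dL = 51.6 - 49.5 = 2.1
da = 12.6 - 15.6 = -3.0
db = 0.5 - 1.3 = -0.8
dE = sqrt((2.1)^2 + (-3.0)^2 + (-0.8)^2) = 3.75


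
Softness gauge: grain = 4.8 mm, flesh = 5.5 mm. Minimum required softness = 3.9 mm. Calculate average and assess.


Average softness = 5.15 mm
Meets requirement: Yes

Average = (4.8 + 5.5) / 2 = 5.15 mm
Minimum = 3.9 mm
Meets requirement: Yes


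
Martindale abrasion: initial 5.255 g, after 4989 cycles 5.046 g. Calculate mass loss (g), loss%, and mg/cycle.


Mass loss = 0.209 g
Loss = 3.98%
Rate = 0.042 mg/cycle


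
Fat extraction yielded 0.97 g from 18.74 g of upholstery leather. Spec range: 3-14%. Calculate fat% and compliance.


Fat% = 0.97 / 18.74 x 100 = 5.2%
Spec range: 3-14%
Compliant: Yes


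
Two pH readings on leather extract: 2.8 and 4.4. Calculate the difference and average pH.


Difference = 1.6
Average pH = 3.60


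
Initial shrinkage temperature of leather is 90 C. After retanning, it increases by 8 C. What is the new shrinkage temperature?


New Ts = 90 + 8 = 98 C


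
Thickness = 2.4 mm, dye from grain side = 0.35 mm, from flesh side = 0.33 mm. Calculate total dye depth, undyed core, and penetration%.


Total dyed = 0.68 mm
Undyed core = 1.72 mm
Penetration = 28.3%

Total dyed = 0.35 + 0.33 = 0.68 mm
Undyed core = 2.4 - 0.68 = 1.72 mm
Penetration = 0.68 / 2.4 x 100 = 28.3%


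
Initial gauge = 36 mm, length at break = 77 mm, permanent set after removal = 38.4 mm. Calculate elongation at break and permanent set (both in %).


Elongation at break = 113.9%
Permanent set = 6.7%

Elongation at break = (77 - 36) / 36 x 100 = 113.9%
Permanent set = (38.4 - 36) / 36 x 100 = 6.7%


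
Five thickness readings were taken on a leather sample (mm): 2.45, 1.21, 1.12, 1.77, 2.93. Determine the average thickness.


Sum = 2.45 + 1.21 + 1.12 + 1.77 + 2.93 = 9.48
Average = 9.48 / 5 = 1.90 mm


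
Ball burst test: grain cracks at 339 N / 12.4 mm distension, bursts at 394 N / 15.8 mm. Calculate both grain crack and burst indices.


Crack index = 27.3 N/mm
Burst index = 24.9 N/mm


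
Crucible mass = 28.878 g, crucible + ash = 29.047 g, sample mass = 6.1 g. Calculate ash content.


Ash mass = 0.169 g
Ash content = 2.77%

Ash mass = 29.047 - 28.878 = 0.169 g
Ash% = 0.169 / 6.1 x 100 = 2.77%


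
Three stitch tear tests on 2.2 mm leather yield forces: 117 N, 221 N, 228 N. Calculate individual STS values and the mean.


STS1 = 53.2 N/mm
STS2 = 100.5 N/mm
STS3 = 103.6 N/mm
Mean = 85.8 N/mm

STS1 = 117 / 2.2 = 53.2 N/mm
STS2 = 221 / 2.2 = 100.5 N/mm
STS3 = 228 / 2.2 = 103.6 N/mm
Mean = (53.2 + 100.5 + 103.6) / 3 = 85.8 N/mm


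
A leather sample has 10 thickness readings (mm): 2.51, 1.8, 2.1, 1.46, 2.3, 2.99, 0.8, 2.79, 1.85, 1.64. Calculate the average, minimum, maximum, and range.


Sum = 20.24
Average = 20.24 / 10 = 2.02 mm
Minimum = 0.8 mm
Maximum = 2.99 mm
Range = 2.99 - 0.8 = 2.19 mm


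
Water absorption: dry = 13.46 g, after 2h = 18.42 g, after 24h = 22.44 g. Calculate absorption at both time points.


2h absorption = 36.8%
24h absorption = 66.7%


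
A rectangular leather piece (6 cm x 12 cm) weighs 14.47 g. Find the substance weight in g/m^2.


2009.7 g/m^2

Area = 6 x 12 = 72 cm^2
SW = 14.47 / 72 x 10000 = 2009.7 g/m^2


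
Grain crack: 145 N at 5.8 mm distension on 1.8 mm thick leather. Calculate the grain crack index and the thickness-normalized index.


Crack index = 145 / 5.8 = 25.0 N/mm
Normalized = 25.0 / 1.8 = 13.9 N/mm per mm


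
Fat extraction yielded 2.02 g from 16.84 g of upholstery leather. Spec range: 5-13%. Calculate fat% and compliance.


Fat content = 12.0%
Compliant: Yes


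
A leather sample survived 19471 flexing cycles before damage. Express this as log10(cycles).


4.29

log10(19471) = 4.29


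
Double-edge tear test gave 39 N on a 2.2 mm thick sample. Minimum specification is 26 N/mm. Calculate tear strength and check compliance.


Tear strength = 39 / 2.2 = 17.7 N/mm
Required minimum = 26 N/mm
Compliant: No


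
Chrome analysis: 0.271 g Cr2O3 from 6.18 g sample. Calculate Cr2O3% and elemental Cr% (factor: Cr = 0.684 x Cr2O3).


Cr2O3% = 0.271 / 6.18 x 100 = 4.39%
Cr% = 4.39 x 0.684 = 3.00%


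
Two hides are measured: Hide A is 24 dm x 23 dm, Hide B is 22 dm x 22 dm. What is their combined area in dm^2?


Hide A area = 24 x 23 = 552 dm^2
Hide B area = 22 x 22 = 484 dm^2
Total = 552 + 484 = 1036 dm^2


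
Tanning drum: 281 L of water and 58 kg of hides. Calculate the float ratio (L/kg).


4.8

Float ratio = water / hide weight
Ratio = 281 / 58 = 4.8


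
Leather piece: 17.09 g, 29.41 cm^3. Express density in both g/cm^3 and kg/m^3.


0.581 g/cm^3
581 kg/m^3


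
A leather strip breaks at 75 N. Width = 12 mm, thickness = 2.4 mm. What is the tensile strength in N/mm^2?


2.60 N/mm^2

Cross-sectional area = 12 x 2.4 = 28.8 mm^2
Tensile strength = 75 / 28.8 = 2.60 N/mm^2


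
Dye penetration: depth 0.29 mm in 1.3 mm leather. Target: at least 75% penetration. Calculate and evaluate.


Penetration = 22.3%
Meets target: No

Penetration = 0.29 / 1.3 x 100 = 22.3%
Target: 75%
Meets target: No


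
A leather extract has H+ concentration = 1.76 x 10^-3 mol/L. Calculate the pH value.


pH = 2.75

pH = -log10[H+]
pH = -log10(1.76 x 10^-3) = 2.75


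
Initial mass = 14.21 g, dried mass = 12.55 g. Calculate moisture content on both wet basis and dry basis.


Wet basis = 11.7%
Dry basis = 13.2%

Moisture lost = 14.21 - 12.55 = 1.66 g
Wet basis MC = 1.66 / 14.21 x 100 = 11.7%
Dry basis MC = 1.66 / 12.55 x 100 = 13.2%


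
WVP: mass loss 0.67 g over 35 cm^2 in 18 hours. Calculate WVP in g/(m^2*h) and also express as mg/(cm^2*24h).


WVP = 0.67 / (35 x 18) x 10000 = 10.63 g/(m^2*h)
Mass loss in mg = 0.67 x 1000 = 670 mg
Per cm^2 per 24h in mg: 670 x 24 / (35 x 18) = 16080 / 630 = 25.52 mg/(cm^2*24h)


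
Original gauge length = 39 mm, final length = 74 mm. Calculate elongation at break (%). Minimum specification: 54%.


Extension = 74 - 39 = 35 mm
Elongation = 35 / 39 x 100 = 89.7%
Minimum required: 54%
Meets specification: Yes


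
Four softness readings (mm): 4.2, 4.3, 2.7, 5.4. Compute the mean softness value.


4.15 mm

Sum = 4.2 + 4.3 + 2.7 + 5.4
Mean = 16.6 / 4 = 4.15 mm


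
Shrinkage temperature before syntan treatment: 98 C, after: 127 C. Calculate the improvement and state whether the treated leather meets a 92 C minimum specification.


Improvement = 29 C
Meets 92 C spec: Yes


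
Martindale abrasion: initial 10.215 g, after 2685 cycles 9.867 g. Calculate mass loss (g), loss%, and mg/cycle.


Loss = 10.215 - 9.867 = 0.348 g
Loss% = 0.348 / 10.215 x 100 = 3.41%
Rate = 0.348 / 2685 x 1000 = 0.130 mg/cycle


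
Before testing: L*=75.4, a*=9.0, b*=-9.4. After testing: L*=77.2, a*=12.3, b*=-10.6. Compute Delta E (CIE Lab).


dL = 77.2 - 75.4 = 1.8
da = 12.3 - 9.0 = 3.3
db = -10.6 - (-9.4) = -1.2
dE = sqrt((1.8)^2 + (3.3)^2 + (-1.2)^2) = 3.95


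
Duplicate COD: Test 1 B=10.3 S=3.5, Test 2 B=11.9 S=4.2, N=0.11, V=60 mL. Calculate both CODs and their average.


COD1 = 99.7 mg/L
COD2 = 112.9 mg/L
Average = 106.3 mg/L


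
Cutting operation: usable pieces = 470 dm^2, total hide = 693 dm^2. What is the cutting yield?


Yield = usable / total x 100
Yield = 470 / 693 x 100 = 67.8%


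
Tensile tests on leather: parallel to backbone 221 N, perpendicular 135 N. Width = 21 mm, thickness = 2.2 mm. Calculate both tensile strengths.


Parallel = 4.78 N/mm^2
Perpendicular = 2.92 N/mm^2


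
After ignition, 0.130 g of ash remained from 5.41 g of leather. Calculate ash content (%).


Ash% = 0.130 / 5.41 x 100
Ash% = 2.40%


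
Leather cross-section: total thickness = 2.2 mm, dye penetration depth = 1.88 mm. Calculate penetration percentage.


85.5%

Penetration% = 1.88 / 2.2 x 100
Penetration = 85.5%


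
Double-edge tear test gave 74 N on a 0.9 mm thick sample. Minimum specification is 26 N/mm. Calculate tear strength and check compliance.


Tear strength = 82.2 N/mm
Compliant: Yes


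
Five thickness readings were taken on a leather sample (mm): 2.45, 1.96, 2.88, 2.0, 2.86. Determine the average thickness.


Sum = 2.45 + 1.96 + 2.88 + 2.0 + 2.86 = 12.15
Average = 12.15 / 5 = 2.43 mm


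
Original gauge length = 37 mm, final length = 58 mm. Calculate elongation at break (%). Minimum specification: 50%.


Extension = 58 - 37 = 21 mm
Elongation = 21 / 37 x 100 = 56.8%
Minimum required: 50%
Meets specification: Yes


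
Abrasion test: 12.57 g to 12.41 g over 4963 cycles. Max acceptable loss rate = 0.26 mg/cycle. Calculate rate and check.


Loss = 12.57 - 12.41 = 0.160 g
Rate = 0.160 g / 4963 cycles x 1000 = 0.032 mg/cycle
Max = 0.26 mg/cycle
Passes: Yes


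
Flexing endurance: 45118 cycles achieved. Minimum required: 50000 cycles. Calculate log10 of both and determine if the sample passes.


log10(45118) = 4.65
log10(50000) = 4.70
Passes: No


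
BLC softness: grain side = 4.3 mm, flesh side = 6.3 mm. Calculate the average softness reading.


Average = (4.3 + 6.3) / 2
Average = 5.30 mm


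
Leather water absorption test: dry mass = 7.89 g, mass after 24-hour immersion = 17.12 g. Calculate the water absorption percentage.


117.0%

Water absorbed = 17.12 - 7.89 = 9.23 g
WA% = 9.23 / 7.89 x 100 = 117.0%


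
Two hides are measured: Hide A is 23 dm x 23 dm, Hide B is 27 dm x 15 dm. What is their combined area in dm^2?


934 dm^2


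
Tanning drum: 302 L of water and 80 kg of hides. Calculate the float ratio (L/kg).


Float ratio = water / hide weight
Ratio = 302 / 80 = 3.8


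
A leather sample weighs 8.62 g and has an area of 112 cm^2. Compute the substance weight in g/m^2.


Substance weight = mass / area x 10000
SW = 8.62 / 112 x 10000
SW = 769.6 g/m^2


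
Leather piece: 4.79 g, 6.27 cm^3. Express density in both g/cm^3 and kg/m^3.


Density = 4.79 / 6.27 = 0.764 g/cm^3
Convert: 0.764 x 1000 = 764 kg/m^3


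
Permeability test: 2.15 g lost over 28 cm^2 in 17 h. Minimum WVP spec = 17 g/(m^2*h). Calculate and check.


WVP = 2.15 / (28 x 17) x 10000 = 45.17 g/(m^2*h)
Minimum: 17 g/(m^2*h)
Meets spec: Yes


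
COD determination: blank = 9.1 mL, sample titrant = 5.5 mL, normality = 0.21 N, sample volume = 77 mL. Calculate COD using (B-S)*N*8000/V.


78.5 mg/L


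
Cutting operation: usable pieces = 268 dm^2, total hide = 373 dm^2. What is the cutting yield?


71.8%


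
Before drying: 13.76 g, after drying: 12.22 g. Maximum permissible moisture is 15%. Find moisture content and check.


Moisture content = 11.2%
Acceptable: Yes

MC = (13.76 - 12.22) / 13.76 x 100 = 11.2%
Maximum: 15%
Acceptable: Yes


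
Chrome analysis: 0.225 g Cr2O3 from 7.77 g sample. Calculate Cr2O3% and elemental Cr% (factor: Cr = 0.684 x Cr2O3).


Cr2O3 = 2.90%
Cr = 1.98%


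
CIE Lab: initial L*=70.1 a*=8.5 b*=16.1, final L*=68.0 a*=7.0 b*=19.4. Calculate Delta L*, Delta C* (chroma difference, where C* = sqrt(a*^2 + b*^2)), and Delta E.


Delta L* = -2.1
Delta C* = 2.42
Delta E = 4.19

Delta L* = 68.0 - 70.1 = -2.1
C1* = sqrt((8.5)^2 + (16.1)^2) = 18.206
C2* = sqrt((7.0)^2 + (19.4)^2) = 20.624
Delta C* = 20.624 - 18.206 = 2.42
Delta E = sqrt((-2.1)^2 + (-1.5)^2 + (3.3)^2) = 4.19


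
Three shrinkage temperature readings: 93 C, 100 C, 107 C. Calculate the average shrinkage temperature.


Average = (93 + 100 + 107) / 3
Average = 300 / 3 = 100.0 C


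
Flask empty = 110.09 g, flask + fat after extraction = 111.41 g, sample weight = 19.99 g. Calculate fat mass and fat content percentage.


Fat mass = 1.32 g
Fat content = 6.6%

Fat mass = 111.41 - 110.09 = 1.32 g
Fat% = 1.32 / 19.99 x 100 = 6.6%


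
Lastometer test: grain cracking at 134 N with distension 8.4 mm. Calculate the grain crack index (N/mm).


Grain crack index = force / distension
Index = 134 / 8.4 = 16.0 N/mm


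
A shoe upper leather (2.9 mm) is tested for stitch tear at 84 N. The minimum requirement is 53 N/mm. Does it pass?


STS = 84 / 2.9 = 29.0 N/mm
Minimum required: 53 N/mm
Passes: No


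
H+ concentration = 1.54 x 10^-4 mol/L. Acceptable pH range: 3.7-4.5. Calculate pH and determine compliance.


pH = 3.81
Compliant: Yes


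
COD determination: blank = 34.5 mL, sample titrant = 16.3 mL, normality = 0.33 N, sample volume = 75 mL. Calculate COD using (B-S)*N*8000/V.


COD = (34.5 - 16.3) x 0.33 x 8000 / 75
COD = 18.2 x 0.33 x 8000 / 75
COD = 640.6 mg/L


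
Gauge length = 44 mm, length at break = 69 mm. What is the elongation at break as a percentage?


Extension = 69 - 44 = 25 mm
Elongation = 25 / 44 x 100 = 56.8%


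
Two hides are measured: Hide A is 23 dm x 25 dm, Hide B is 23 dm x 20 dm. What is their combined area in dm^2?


Hide A area = 23 x 25 = 575 dm^2
Hide B area = 23 x 20 = 460 dm^2
Total = 575 + 460 = 1035 dm^2


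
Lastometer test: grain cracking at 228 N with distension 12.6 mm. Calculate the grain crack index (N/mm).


18.1 N/mm

Grain crack index = force / distension
Index = 228 / 12.6 = 18.1 N/mm


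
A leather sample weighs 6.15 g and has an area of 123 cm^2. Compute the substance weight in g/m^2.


500.0 g/m^2


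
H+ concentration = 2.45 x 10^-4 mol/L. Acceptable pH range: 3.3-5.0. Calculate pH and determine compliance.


pH = 3.61
Compliant: Yes

pH = -log10(2.45 x 10^-4) = 3.61
Range: 3.3 to 5.0
Compliant: Yes


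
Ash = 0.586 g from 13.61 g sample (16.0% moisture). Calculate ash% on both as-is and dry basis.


As-is ash% = 0.586 / 13.61 x 100 = 4.31%
Dry mass = 13.61 x (100 - 16.0) / 100 = 11.4324 g
Dry-basis ash% = 0.586 / 11.4324 x 100 = 5.13%


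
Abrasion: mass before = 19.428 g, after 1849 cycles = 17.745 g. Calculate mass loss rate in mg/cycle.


0.910 mg/cycle

Mass loss = 19.428 - 17.745 = 1.683 g
Rate = 1.683 / 1849 x 1000 = 0.910 mg/cycle


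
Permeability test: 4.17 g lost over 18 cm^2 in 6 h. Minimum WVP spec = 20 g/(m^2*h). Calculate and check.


WVP = 4.17 / (18 x 6) x 10000 = 386.11 g/(m^2*h)
Minimum: 20 g/(m^2*h)
Meets spec: Yes


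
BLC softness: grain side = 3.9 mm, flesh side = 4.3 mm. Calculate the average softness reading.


Average = (3.9 + 4.3) / 2
Average = 4.10 mm


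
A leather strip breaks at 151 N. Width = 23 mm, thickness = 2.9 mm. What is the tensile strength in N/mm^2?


2.26 N/mm^2

Cross-sectional area = 23 x 2.9 = 66.7 mm^2
Tensile strength = 151 / 66.7 = 2.26 N/mm^2


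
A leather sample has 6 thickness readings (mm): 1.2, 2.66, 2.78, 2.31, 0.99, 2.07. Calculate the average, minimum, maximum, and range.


Average = 2.00 mm
Min = 0.99 mm
Max = 2.78 mm
Range = 1.79 mm

Sum = 12.01
Average = 12.01 / 6 = 2.00 mm
Minimum = 0.99 mm
Maximum = 2.78 mm
Range = 2.78 - 0.99 = 1.79 mm


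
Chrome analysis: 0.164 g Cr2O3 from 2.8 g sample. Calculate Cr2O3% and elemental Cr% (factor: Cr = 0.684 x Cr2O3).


Cr2O3 = 5.86%
Cr = 4.01%


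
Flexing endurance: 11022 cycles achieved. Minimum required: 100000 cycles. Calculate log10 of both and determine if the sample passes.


Achieved: log10 = 4.04
Required: log10 = 5.00
Passes: No


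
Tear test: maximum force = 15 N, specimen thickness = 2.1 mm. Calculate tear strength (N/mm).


Tear strength = force / thickness
Tear = 15 / 2.1 = 7.1 N/mm


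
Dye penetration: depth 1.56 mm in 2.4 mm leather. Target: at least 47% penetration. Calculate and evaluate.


Penetration = 1.56 / 2.4 x 100 = 65.0%
Target: 47%
Meets target: Yes


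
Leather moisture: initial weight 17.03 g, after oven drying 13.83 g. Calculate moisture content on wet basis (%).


Moisture = 17.03 - 13.83 = 3.20 g
MC = 3.20 / 17.03 x 100 = 18.8%


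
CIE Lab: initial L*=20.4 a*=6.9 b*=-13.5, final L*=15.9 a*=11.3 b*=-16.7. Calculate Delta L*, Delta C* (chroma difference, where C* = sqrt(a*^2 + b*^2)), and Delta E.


Delta L* = 15.9 - 20.4 = -4.5
C1* = sqrt((6.9)^2 + (-13.5)^2) = 15.161
C2* = sqrt((11.3)^2 + (-16.7)^2) = 20.164
Delta C* = 20.164 - 15.161 = 5.00
Delta E = sqrt((-4.5)^2 + (4.4)^2 + (-3.2)^2) = 7.06


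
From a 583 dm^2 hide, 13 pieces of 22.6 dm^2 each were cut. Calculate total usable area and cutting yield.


Usable area = 293.8 dm^2
Yield = 50.4%


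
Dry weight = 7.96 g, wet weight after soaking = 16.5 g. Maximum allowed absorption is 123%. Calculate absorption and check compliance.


Absorption = 107.3%
Compliant: Yes

WA = (16.5 - 7.96) / 7.96 x 100 = 107.3%
Maximum allowed: 123%
Compliant: Yes


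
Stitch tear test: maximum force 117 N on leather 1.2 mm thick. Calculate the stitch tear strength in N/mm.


Stitch tear strength = force / thickness
STS = 117 / 1.2 = 97.5 N/mm


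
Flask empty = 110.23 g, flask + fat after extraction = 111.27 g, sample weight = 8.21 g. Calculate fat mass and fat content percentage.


Fat mass = 111.27 - 110.23 = 1.04 g
Fat% = 1.04 / 8.21 x 100 = 12.7%


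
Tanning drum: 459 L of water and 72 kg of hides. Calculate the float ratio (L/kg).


6.4


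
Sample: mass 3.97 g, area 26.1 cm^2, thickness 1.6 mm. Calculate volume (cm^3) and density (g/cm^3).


Thickness in cm = 1.6 / 10 = 0.16 cm
Volume = 26.1 x 0.16 = 4.176 cm^3
Density = 3.97 / 4.176 = 0.951 g/cm^3


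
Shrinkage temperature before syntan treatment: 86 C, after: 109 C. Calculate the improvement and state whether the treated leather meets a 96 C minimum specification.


Improvement = 109 - 86 = 23 C
Spec check: 109 C >= 96 C? Yes


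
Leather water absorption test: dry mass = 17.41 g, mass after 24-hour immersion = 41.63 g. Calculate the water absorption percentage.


139.1%

Water absorbed = 41.63 - 17.41 = 24.22 g
WA% = 24.22 / 17.41 x 100 = 139.1%


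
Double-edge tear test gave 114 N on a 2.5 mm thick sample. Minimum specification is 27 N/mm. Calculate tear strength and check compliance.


Tear strength = 45.6 N/mm
Compliant: Yes

Tear strength = 114 / 2.5 = 45.6 N/mm
Required minimum = 27 N/mm
Compliant: Yes


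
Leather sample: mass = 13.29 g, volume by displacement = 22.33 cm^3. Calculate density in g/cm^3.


Density = mass / volume
Density = 13.29 / 22.33 = 0.595 g/cm^3


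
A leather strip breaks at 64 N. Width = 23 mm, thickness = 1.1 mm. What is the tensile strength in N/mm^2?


2.53 N/mm^2

Cross-sectional area = 23 x 1.1 = 25.3 mm^2
Tensile strength = 64 / 25.3 = 2.53 N/mm^2


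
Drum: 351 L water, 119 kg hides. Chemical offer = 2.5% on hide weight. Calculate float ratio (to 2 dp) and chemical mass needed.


Float ratio = 351 / 119 = 2.95
Chemical = 119 x 2.5 / 100 = 2.975 kg


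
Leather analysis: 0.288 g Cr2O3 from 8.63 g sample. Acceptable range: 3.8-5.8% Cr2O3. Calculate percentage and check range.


Cr2O3 = 3.34%
Within range: No


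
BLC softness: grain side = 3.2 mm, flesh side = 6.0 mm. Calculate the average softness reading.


Average = (3.2 + 6.0) / 2
Average = 4.60 mm


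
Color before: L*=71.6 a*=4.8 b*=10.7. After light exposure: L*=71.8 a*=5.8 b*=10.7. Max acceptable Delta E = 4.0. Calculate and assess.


dL = 0.2, da = 1.0, db = 0.0
dE = sqrt((0.2)^2 + (1.0)^2 + (0.0)^2) = 1.02
Max = 4.0
Passes: Yes


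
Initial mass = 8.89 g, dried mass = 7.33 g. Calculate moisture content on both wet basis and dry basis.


Moisture lost = 8.89 - 7.33 = 1.56 g
Wet basis MC = 1.56 / 8.89 x 100 = 17.5%
Dry basis MC = 1.56 / 7.33 x 100 = 21.3%


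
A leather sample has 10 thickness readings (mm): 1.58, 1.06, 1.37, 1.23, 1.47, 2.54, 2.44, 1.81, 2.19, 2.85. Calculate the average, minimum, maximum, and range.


Average = 1.85 mm
Min = 1.06 mm
Max = 2.85 mm
Range = 1.79 mm


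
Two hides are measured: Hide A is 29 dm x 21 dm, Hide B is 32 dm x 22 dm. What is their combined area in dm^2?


Hide A area = 29 x 21 = 609 dm^2
Hide B area = 32 x 22 = 704 dm^2
Total = 609 + 704 = 1313 dm^2


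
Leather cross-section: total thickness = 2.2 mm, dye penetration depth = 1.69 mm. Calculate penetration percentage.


Penetration% = 1.69 / 2.2 x 100
Penetration = 76.8%


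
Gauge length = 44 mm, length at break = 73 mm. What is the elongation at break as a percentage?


65.9%

Extension = 73 - 44 = 29 mm
Elongation = 29 / 44 x 100 = 65.9%


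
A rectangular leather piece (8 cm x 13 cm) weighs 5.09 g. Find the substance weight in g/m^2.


Area = 8 x 13 = 104 cm^2
SW = 5.09 / 104 x 10000 = 489.4 g/m^2


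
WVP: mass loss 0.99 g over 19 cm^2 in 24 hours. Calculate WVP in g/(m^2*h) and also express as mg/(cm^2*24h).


WVP = 0.99 / (19 x 24) x 10000 = 21.71 g/(m^2*h)
Mass loss in mg = 0.99 x 1000 = 990 mg
Per cm^2 per 24h in mg: 990 x 24 / (19 x 24) = 23760 / 456 = 52.11 mg/(cm^2*24h)


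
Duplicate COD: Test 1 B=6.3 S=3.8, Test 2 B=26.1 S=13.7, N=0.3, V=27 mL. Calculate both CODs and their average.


COD1 = 222.2 mg/L
COD2 = 1102.2 mg/L
Average = 662.2 mg/L

COD1 = (6.3 - 3.8) x 0.3 x 8000 / 27 = 222.2 mg/L
COD2 = (26.1 - 13.7) x 0.3 x 8000 / 27 = 1102.2 mg/L
Average = (222.2 + 1102.2) / 2 = 662.2 mg/L


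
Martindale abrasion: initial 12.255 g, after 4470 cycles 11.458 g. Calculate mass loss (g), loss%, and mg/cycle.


Mass loss = 0.797 g
Loss = 6.50%
Rate = 0.178 mg/cycle

Loss = 12.255 - 11.458 = 0.797 g
Loss% = 0.797 / 12.255 x 100 = 6.50%
Rate = 0.797 / 4470 x 1000 = 0.178 mg/cycle


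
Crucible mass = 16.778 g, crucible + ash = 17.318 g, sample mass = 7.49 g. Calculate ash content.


Ash mass = 0.540 g
Ash content = 7.21%


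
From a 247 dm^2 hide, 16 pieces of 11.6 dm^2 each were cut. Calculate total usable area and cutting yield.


Usable area = 185.6 dm^2
Yield = 75.1%

Total usable = 16 x 11.6 = 185.6 dm^2
Yield = 185.6 / 247 x 100 = 75.1%


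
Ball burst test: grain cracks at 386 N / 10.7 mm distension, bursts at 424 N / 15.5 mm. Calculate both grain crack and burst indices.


Crack index = 36.1 N/mm
Burst index = 27.4 N/mm

Crack index = 386 / 10.7 = 36.1 N/mm
Burst index = 424 / 15.5 = 27.4 N/mm


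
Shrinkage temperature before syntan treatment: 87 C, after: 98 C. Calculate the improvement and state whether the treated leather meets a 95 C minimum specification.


Improvement = 98 - 87 = 11 C
Spec check: 98 C >= 95 C? Yes


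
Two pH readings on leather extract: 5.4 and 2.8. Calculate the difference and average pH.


Difference = 2.6
Average pH = 4.10

Difference = |5.4 - 2.8| = 2.6
Average = (5.4 + 2.8) / 2 = 4.10


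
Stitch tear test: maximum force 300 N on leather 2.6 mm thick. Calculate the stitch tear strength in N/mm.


115.4 N/mm

Stitch tear strength = force / thickness
STS = 300 / 2.6 = 115.4 N/mm


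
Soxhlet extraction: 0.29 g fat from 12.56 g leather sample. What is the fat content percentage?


2.3%

Fat content = 0.29 / 12.56 x 100
Fat = 2.3%


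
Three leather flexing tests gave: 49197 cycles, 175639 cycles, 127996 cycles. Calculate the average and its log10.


Average = (49197 + 175639 + 127996) / 3 = 117611 cycles
log10(117611) = 5.07


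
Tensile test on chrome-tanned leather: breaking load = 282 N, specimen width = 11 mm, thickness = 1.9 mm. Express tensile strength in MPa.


Cross-section = 11 x 1.9 = 20.9 mm^2
TS = 282 / 20.9 = 13.49 MPa
(1 N/mm^2 = 1 MPa)


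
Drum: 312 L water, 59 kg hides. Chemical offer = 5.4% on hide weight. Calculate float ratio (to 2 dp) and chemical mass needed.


Float ratio = 312 / 59 = 5.29
Chemical = 59 x 5.4 / 100 = 3.186 kg


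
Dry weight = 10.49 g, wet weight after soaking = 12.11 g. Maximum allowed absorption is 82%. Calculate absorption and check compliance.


Absorption = 15.4%
Compliant: Yes

WA = (12.11 - 10.49) / 10.49 x 100 = 15.4%
Maximum allowed: 82%
Compliant: Yes


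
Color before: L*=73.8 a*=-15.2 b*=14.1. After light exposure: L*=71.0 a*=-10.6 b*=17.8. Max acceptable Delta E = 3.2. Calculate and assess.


Delta E = 6.53
Passes: No

dL = -2.8, da = 4.6, db = 3.7
dE = sqrt((-2.8)^2 + (4.6)^2 + (3.7)^2) = 6.53
Max = 3.2
Passes: No


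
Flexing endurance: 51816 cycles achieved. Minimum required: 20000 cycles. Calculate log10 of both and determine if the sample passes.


log10(51816) = 4.71
log10(20000) = 4.30
Passes: Yes


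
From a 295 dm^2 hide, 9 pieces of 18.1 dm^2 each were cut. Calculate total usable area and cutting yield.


Usable area = 162.9 dm^2
Yield = 55.2%

Total usable = 9 x 18.1 = 162.9 dm^2
Yield = 162.9 / 295 x 100 = 55.2%


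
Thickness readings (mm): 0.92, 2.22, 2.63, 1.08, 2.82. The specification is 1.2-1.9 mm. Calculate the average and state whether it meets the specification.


Sum = 9.67
Average = 9.67 / 5 = 1.93 mm
Specification range: 1.2 to 1.9 mm
Within spec: No


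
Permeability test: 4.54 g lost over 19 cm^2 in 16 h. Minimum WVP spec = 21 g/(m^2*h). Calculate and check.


WVP = 4.54 / (19 x 16) x 10000 = 149.34 g/(m^2*h)
Minimum: 21 g/(m^2*h)
Meets spec: Yes


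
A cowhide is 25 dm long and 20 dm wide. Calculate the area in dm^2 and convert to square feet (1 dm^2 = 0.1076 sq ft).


Area = 25 x 20 = 500 dm^2
Conversion: 500 x 0.1076 = 53.80 sq ft


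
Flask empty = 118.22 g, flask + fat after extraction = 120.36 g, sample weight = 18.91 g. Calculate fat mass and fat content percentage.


Fat mass = 2.14 g
Fat content = 11.3%

Fat mass = 120.36 - 118.22 = 2.14 g
Fat% = 2.14 / 18.91 x 100 = 11.3%


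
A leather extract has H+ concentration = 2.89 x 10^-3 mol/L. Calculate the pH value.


pH = -log10[H+]
pH = -log10(2.89 x 10^-3) = 2.54


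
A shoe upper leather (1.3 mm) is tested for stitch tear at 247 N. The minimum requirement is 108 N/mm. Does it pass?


STS = 190.0 N/mm
Passes: Yes

STS = 247 / 1.3 = 190.0 N/mm
Minimum required: 108 N/mm
Passes: Yes


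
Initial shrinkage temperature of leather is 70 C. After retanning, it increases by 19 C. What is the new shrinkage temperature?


New Ts = 70 + 19 = 89 C


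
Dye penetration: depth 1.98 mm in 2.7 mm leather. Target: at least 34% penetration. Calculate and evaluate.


Penetration = 1.98 / 2.7 x 100 = 73.3%
Target: 34%
Meets target: Yes


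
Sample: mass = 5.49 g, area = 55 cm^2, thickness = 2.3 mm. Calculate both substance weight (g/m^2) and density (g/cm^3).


SW = 5.49 / 55 x 10000 = 998.2 g/m^2
Volume = 55 x 2.3 / 10 = 12.65 cm^3
Density = 5.49 / 12.65 = 0.434 g/cm^3


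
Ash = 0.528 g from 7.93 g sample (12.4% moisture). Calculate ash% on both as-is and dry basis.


As-is ash = 6.66%
Dry-basis ash = 7.60%

As-is ash% = 0.528 / 7.93 x 100 = 6.66%
Dry mass = 7.93 x (100 - 12.4) / 100 = 6.94668 g
Dry-basis ash% = 0.528 / 6.94668 x 100 = 7.60%


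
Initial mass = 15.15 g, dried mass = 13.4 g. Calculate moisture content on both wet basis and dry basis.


Wet basis = 11.6%
Dry basis = 13.1%


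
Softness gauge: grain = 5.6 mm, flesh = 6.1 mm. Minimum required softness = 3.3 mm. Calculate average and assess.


Average softness = 5.85 mm
Meets requirement: Yes

Average = (5.6 + 6.1) / 2 = 5.85 mm
Minimum = 3.3 mm
Meets requirement: Yes


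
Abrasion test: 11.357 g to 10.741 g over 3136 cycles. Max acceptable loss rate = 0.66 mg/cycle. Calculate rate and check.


Loss = 11.357 - 10.741 = 0.616 g
Rate = 0.616 g / 3136 cycles x 1000 = 0.196 mg/cycle
Max = 0.66 mg/cycle
Passes: Yes


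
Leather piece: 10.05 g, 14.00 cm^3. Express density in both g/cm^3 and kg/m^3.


Density = 10.05 / 14.00 = 0.718 g/cm^3
Convert: 0.718 x 1000 = 718 kg/m^3


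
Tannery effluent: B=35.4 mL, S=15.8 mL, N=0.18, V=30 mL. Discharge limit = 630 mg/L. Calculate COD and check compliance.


COD = (35.4 - 15.8) x 0.18 x 8000 / 30 = 940.8 mg/L
Limit: 630 mg/L
Compliant: No


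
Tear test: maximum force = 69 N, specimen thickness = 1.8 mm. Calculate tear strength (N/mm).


Tear strength = force / thickness
Tear = 69 / 1.8 = 38.3 N/mm


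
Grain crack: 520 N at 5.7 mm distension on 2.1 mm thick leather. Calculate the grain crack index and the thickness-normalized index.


Crack index = 91.2 N/mm
Normalized index = 43.4 N/mm per mm


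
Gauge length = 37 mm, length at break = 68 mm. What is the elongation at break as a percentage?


83.8%

Extension = 68 - 37 = 31 mm
Elongation = 31 / 37 x 100 = 83.8%


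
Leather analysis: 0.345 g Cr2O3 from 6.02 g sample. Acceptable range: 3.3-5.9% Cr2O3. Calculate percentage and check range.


Cr2O3 = 5.73%
Within range: Yes


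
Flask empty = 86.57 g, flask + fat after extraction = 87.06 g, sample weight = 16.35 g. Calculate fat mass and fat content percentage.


Fat mass = 0.49 g
Fat content = 3.0%

Fat mass = 87.06 - 86.57 = 0.49 g
Fat% = 0.49 / 16.35 x 100 = 3.0%


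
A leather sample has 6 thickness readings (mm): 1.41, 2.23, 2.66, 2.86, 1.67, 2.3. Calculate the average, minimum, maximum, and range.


Sum = 13.13
Average = 13.13 / 6 = 2.19 mm
Minimum = 1.41 mm
Maximum = 2.86 mm
Range = 2.86 - 1.41 = 1.45 mm
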